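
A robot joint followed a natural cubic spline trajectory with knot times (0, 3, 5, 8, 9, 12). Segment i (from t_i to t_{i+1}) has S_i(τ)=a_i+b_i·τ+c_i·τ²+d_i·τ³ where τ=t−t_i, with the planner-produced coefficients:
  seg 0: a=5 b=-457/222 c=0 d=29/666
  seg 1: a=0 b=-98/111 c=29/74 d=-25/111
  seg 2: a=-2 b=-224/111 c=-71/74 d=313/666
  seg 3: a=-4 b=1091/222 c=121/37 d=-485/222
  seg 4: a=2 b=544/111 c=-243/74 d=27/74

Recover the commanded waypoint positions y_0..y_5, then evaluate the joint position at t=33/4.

y_0=5 y_1=0 y_2=-2 y_3=-4 y_4=2 y_5=-3
S(33/4) = -12319/4736

y_0 = S_0(0) = a_0 = 5
y_1 = S_1(0) = a_1 = 0
y_2 = S_2(0) = a_2 = -2
y_3 = S_3(0) = a_3 = -4
y_4 = S_4(0) = a_4 = 2
y_5 = S_4(3) = -3
t_q=33/4 is in segment 3 (τ=1/4); S_3(τ)=-12319/4736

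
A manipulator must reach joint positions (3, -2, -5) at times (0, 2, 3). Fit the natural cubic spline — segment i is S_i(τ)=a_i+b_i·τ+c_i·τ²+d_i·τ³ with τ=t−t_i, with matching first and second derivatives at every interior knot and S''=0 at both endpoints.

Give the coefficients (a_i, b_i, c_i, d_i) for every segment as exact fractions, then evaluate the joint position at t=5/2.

  seg 0: a=3 b=-7/3 c=0 d=-1/24
  seg 1: a=-2 b=-17/6 c=-1/4 d=1/12
S(5/2) = -111/32

Δ: Δ0=-5/2, Δ1=-3
row 1: diag=6, rhs=-3; c'=1/6, d'=-1/2
back: M1=-1/2
M: M0=0, M1=-1/2, M2=0
seg 0: a=3, c=M0/2=0, d=(M1−M0)/(6·2)=-1/24, b=Δ0−h0·(2M0+M1)/6=-7/3
seg 1: a=-2, c=M1/2=-1/4, d=(M2−M1)/(6·1)=1/12, b=Δ1−h1·(2M1+M2)/6=-17/6
t_q=5/2 → seg 1, τ=1/2; S=-2+-17/6·τ+-1/4·τ²+1/12·τ³=-111/32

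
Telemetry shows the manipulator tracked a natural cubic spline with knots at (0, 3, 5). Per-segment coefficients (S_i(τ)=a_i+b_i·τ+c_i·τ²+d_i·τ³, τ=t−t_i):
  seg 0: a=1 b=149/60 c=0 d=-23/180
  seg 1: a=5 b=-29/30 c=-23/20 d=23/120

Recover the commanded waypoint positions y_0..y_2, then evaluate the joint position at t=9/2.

y_0 = S_0(0) = a_0 = 1
y_1 = S_1(0) = a_1 = 5
y_2 = S_1(2) = 0
t_q=9/2 is in segment 1 (τ=3/2); S_1(τ)=103/64

y_0=1 y_1=5 y_2=0
S(9/2) = 103/64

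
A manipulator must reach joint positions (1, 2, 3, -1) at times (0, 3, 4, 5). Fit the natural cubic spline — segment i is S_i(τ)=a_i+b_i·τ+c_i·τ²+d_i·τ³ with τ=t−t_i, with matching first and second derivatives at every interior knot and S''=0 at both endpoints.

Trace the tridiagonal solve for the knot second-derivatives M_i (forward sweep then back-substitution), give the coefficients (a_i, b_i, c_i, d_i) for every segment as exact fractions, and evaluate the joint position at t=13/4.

Δ: Δ0=1/3, Δ1=1, Δ2=-4
row 1: diag=8, rhs=4; c'=1/8, d'=1/2
row 2: denom=4−1·1/8=31/8; d'=(-30−1·1/2)/(31/8)=-244/31
back: M2=-244/31
back: M1=1/2−1/8·-244/31=46/31
M: M0=0, M1=46/31, M2=-244/31, M3=0
seg 0: a=1, c=M0/2=0, d=(M1−M0)/(6·3)=23/279, b=Δ0−h0·(2M0+M1)/6=-38/93
seg 1: a=2, c=M1/2=23/31, d=(M2−M1)/(6·1)=-145/93, b=Δ1−h1·(2M1+M2)/6=169/93
seg 2: a=3, c=M2/2=-122/31, d=(M3−M2)/(6·1)=122/93, b=Δ2−h2·(2M2+M3)/6=-128/93
t_q=13/4 → seg 1, τ=1/4; S=2+169/93·τ+23/31·τ²+-145/93·τ³=4913/1984

  seg 0: a=1 b=-38/93 c=0 d=23/279
  seg 1: a=2 b=169/93 c=23/31 d=-145/93
  seg 2: a=3 b=-128/93 c=-122/31 d=122/93
S(13/4) = 4913/1984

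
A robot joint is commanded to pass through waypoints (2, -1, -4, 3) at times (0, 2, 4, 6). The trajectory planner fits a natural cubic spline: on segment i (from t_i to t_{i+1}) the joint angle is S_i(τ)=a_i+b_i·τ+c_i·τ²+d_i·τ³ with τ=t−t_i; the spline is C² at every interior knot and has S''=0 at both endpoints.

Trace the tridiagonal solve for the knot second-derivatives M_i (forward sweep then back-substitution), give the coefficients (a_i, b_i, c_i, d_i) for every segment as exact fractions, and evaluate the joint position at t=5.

Δ: Δ0=-3/2, Δ1=-3/2, Δ2=7/2
row 1: diag=8, rhs=0; c'=1/4, d'=0
row 2: denom=8−2·1/4=15/2; d'=(30−2·0)/(15/2)=4
back: M2=4
back: M1=0−1/4·4=-1
M: M0=0, M1=-1, M2=4, M3=0
seg 0: a=2, c=M0/2=0, d=(M1−M0)/(6·2)=-1/12, b=Δ0−h0·(2M0+M1)/6=-7/6
seg 1: a=-1, c=M1/2=-1/2, d=(M2−M1)/(6·2)=5/12, b=Δ1−h1·(2M1+M2)/6=-13/6
seg 2: a=-4, c=M2/2=2, d=(M3−M2)/(6·2)=-1/3, b=Δ2−h2·(2M2+M3)/6=5/6
t_q=5 → seg 2, τ=1; S=-4+5/6·τ+2·τ²+-1/3·τ³=-3/2

  seg 0: a=2 b=-7/6 c=0 d=-1/12
  seg 1: a=-1 b=-13/6 c=-1/2 d=5/12
  seg 2: a=-4 b=5/6 c=2 d=-1/3
S(5) = -3/2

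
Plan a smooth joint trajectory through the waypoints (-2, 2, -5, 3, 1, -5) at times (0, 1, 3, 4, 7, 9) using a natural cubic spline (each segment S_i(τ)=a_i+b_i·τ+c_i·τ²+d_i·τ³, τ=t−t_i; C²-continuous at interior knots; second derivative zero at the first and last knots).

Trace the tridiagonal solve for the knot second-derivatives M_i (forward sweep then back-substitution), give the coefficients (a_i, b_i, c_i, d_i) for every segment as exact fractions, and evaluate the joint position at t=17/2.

  seg 0: a=-2 b=41281/6636 c=0 d=-14737/6636
  seg 1: a=2 b=-1465/3318 c=-14737/2212 d=34063/13272
  seg 2: a=-5 b=6151/1659 c=9663/1106 d=-14747/3318
  seg 3: a=3 b=26039/3318 c=-2542/553 d=1945/3318
  seg 4: a=1 b=-6479/1659 c=751/1106 d=-751/6636
S(17/2) = -65691/17696

Δ: Δ0=4, Δ1=-7/2, Δ2=8, Δ3=-2/3, Δ4=-3
row 1: diag=6, rhs=-45; c'=1/3, d'=-15/2
row 2: denom=6−2·1/3=16/3; d'=(69−2·-15/2)/(16/3)=63/4
row 3: denom=8−1·3/16=125/16; d'=(-52−1·63/4)/(125/16)=-1084/125
row 4: denom=10−3·48/125=1106/125; d'=(-14−3·-1084/125)/(1106/125)=751/553
back: M4=751/553
back: M3=-1084/125−48/125·751/553=-5084/553
back: M2=63/4−3/16·-5084/553=9663/553
back: M1=-15/2−1/3·9663/553=-14737/1106
M: M0=0, M1=-14737/1106, M2=9663/553, M3=-5084/553, M4=751/553, M5=0
seg 0: a=-2, c=M0/2=0, d=(M1−M0)/(6·1)=-14737/6636, b=Δ0−h0·(2M0+M1)/6=41281/6636
seg 1: a=2, c=M1/2=-14737/2212, d=(M2−M1)/(6·2)=34063/13272, b=Δ1−h1·(2M1+M2)/6=-1465/3318
seg 2: a=-5, c=M2/2=9663/1106, d=(M3−M2)/(6·1)=-14747/3318, b=Δ2−h2·(2M2+M3)/6=6151/1659
seg 3: a=3, c=M3/2=-2542/553, d=(M4−M3)/(6·3)=1945/3318, b=Δ3−h3·(2M3+M4)/6=26039/3318
seg 4: a=1, c=M4/2=751/1106, d=(M5−M4)/(6·2)=-751/6636, b=Δ4−h4·(2M4+M5)/6=-6479/1659
t_q=17/2 → seg 4, τ=3/2; S=1+-6479/1659·τ+751/1106·τ²+-751/6636·τ³=-65691/17696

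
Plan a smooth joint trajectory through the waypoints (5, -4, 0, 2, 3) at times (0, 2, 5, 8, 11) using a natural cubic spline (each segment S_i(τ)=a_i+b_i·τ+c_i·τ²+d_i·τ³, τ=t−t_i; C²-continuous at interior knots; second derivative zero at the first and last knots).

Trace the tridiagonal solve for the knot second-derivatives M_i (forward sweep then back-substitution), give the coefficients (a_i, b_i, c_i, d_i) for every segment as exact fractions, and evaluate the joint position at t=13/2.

Δ: Δ0=-9/2, Δ1=4/3, Δ2=2/3, Δ3=1/3
row 1: diag=10, rhs=35; c'=3/10, d'=7/2
row 2: denom=12−3·3/10=111/10; d'=(-4−3·7/2)/(111/10)=-145/111
row 3: denom=12−3·10/37=414/37; d'=(-2−3·-145/111)/(414/37)=71/414
back: M3=71/414
back: M2=-145/111−10/37·71/414=-280/207
back: M1=7/2−3/10·-280/207=539/138
M: M0=0, M1=539/138, M2=-280/207, M3=71/414, M4=0
seg 0: a=5, c=M0/2=0, d=(M1−M0)/(6·2)=539/1656, b=Δ0−h0·(2M0+M1)/6=-1201/207
seg 1: a=-4, c=M1/2=539/276, d=(M2−M1)/(6·3)=-2177/7452, b=Δ1−h1·(2M1+M2)/6=-785/414
seg 2: a=0, c=M2/2=-140/207, d=(M3−M2)/(6·3)=631/7452, b=Δ2−h2·(2M2+M3)/6=1601/828
seg 3: a=2, c=M3/2=71/828, d=(M4−M3)/(6·3)=-71/7452, b=Δ3−h3·(2M3+M4)/6=67/414
t_q=13/2 → seg 2, τ=3/2; S=0+1601/828·τ+-140/207·τ²+631/7452·τ³=1225/736

  seg 0: a=5 b=-1201/207 c=0 d=539/1656
  seg 1: a=-4 b=-785/414 c=539/276 d=-2177/7452
  seg 2: a=0 b=1601/828 c=-140/207 d=631/7452
  seg 3: a=2 b=67/414 c=71/828 d=-71/7452
S(13/2) = 1225/736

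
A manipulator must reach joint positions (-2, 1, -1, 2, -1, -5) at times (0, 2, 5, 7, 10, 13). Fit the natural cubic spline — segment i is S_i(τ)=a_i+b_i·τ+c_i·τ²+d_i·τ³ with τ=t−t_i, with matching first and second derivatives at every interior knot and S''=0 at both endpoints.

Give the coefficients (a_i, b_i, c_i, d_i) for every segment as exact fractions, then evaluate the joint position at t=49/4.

  seg 0: a=-2 b=13883/6414 c=0 d=-2131/12828
  seg 1: a=1 b=1097/6414 c=-2131/2138 d=767/3207
  seg 2: a=-1 b=4157/6414 c=2471/2138 d=-4681/12828
  seg 3: a=2 b=5723/6414 c=-1105/1069 d=7753/57726
  seg 4: a=-1 b=-5399/3207 c=1123/6414 d=-1123/57726
S(49/4) = -564173/136832

Δ: Δ0=3/2, Δ1=-2/3, Δ2=3/2, Δ3=-1, Δ4=-4/3
row 1: diag=10, rhs=-13; c'=3/10, d'=-13/10
row 2: denom=10−3·3/10=91/10; d'=(13−3·-13/10)/(91/10)=13/7
row 3: denom=10−2·20/91=870/91; d'=(-15−2·13/7)/(870/91)=-1703/870
row 4: denom=12−3·91/290=3207/290; d'=(-2−3·-1703/870)/(3207/290)=1123/3207
back: M4=1123/3207
back: M3=-1703/870−91/290·1123/3207=-2210/1069
back: M2=13/7−20/91·-2210/1069=2471/1069
back: M1=-13/10−3/10·2471/1069=-2131/1069
M: M0=0, M1=-2131/1069, M2=2471/1069, M3=-2210/1069, M4=1123/3207, M5=0
seg 0: a=-2, c=M0/2=0, d=(M1−M0)/(6·2)=-2131/12828, b=Δ0−h0·(2M0+M1)/6=13883/6414
seg 1: a=1, c=M1/2=-2131/2138, d=(M2−M1)/(6·3)=767/3207, b=Δ1−h1·(2M1+M2)/6=1097/6414
seg 2: a=-1, c=M2/2=2471/2138, d=(M3−M2)/(6·2)=-4681/12828, b=Δ2−h2·(2M2+M3)/6=4157/6414
seg 3: a=2, c=M3/2=-1105/1069, d=(M4−M3)/(6·3)=7753/57726, b=Δ3−h3·(2M3+M4)/6=5723/6414
seg 4: a=-1, c=M4/2=1123/6414, d=(M5−M4)/(6·3)=-1123/57726, b=Δ4−h4·(2M4+M5)/6=-5399/3207
t_q=49/4 → seg 4, τ=9/4; S=-1+-5399/3207·τ+1123/6414·τ²+-1123/57726·τ³=-564173/136832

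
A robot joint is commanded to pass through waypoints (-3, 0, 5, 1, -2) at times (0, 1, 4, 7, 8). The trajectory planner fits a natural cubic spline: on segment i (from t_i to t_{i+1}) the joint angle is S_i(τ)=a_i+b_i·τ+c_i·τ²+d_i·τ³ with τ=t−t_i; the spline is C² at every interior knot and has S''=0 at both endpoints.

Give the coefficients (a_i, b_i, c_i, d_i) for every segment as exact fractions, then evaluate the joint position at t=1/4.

  seg 0: a=-3 b=1931/624 c=0 d=-59/624
  seg 1: a=0 b=877/312 c=-59/208 d=-61/1872
  seg 2: a=5 b=11/48 c=-15/26 d=35/1872
  seg 3: a=1 b=-851/312 c=-85/208 d=85/624
S(1/4) = -29657/13312

Δ: Δ0=3, Δ1=5/3, Δ2=-4/3, Δ3=-3
row 1: diag=8, rhs=-8; c'=3/8, d'=-1
row 2: denom=12−3·3/8=87/8; d'=(-18−3·-1)/(87/8)=-40/29
row 3: denom=8−3·8/29=208/29; d'=(-10−3·-40/29)/(208/29)=-85/104
back: M3=-85/104
back: M2=-40/29−8/29·-85/104=-15/13
back: M1=-1−3/8·-15/13=-59/104
M: M0=0, M1=-59/104, M2=-15/13, M3=-85/104, M4=0
seg 0: a=-3, c=M0/2=0, d=(M1−M0)/(6·1)=-59/624, b=Δ0−h0·(2M0+M1)/6=1931/624
seg 1: a=0, c=M1/2=-59/208, d=(M2−M1)/(6·3)=-61/1872, b=Δ1−h1·(2M1+M2)/6=877/312
seg 2: a=5, c=M2/2=-15/26, d=(M3−M2)/(6·3)=35/1872, b=Δ2−h2·(2M2+M3)/6=11/48
seg 3: a=1, c=M3/2=-85/208, d=(M4−M3)/(6·1)=85/624, b=Δ3−h3·(2M3+M4)/6=-851/312
t_q=1/4 → seg 0, τ=1/4; S=-3+1931/624·τ+0·τ²+-59/624·τ³=-29657/13312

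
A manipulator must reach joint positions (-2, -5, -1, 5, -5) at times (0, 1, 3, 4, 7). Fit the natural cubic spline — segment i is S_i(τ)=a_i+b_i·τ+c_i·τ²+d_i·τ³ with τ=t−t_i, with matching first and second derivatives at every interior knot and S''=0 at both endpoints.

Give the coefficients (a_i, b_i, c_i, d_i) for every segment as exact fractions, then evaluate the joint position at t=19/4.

Δ: Δ0=-3, Δ1=2, Δ2=6, Δ3=-10/3
row 1: diag=6, rhs=30; c'=1/3, d'=5
row 2: denom=6−2·1/3=16/3; d'=(24−2·5)/(16/3)=21/8
row 3: denom=8−1·3/16=125/16; d'=(-56−1·21/8)/(125/16)=-938/125
back: M3=-938/125
back: M2=21/8−3/16·-938/125=504/125
back: M1=5−1/3·504/125=457/125
M: M0=0, M1=457/125, M2=504/125, M3=-938/125, M4=0
seg 0: a=-2, c=M0/2=0, d=(M1−M0)/(6·1)=457/750, b=Δ0−h0·(2M0+M1)/6=-2707/750
seg 1: a=-5, c=M1/2=457/250, d=(M2−M1)/(6·2)=47/1500, b=Δ1−h1·(2M1+M2)/6=-668/375
seg 2: a=-1, c=M2/2=252/125, d=(M3−M2)/(6·1)=-721/375, b=Δ2−h2·(2M2+M3)/6=443/75
seg 3: a=5, c=M3/2=-469/125, d=(M4−M3)/(6·3)=469/1125, b=Δ3−h3·(2M3+M4)/6=1564/375
t_q=19/4 → seg 3, τ=3/4; S=5+1564/375·τ+-469/125·τ²+469/1125·τ³=49547/8000

  seg 0: a=-2 b=-2707/750 c=0 d=457/750
  seg 1: a=-5 b=-668/375 c=457/250 d=47/1500
  seg 2: a=-1 b=443/75 c=252/125 d=-721/375
  seg 3: a=5 b=1564/375 c=-469/125 d=469/1125
S(19/4) = 49547/8000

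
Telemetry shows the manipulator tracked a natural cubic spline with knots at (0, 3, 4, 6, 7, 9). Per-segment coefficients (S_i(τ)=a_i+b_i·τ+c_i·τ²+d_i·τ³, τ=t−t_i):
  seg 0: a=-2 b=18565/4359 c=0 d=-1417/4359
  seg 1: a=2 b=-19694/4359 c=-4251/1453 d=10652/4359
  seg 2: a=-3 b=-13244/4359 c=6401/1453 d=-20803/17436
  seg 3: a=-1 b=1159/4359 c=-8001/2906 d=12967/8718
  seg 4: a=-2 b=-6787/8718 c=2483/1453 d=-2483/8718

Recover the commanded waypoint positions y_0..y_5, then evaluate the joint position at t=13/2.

y_0 = S_0(0) = a_0 = -2
y_1 = S_1(0) = a_1 = 2
y_2 = S_2(0) = a_2 = -3
y_3 = S_3(0) = a_3 = -1
y_4 = S_4(0) = a_4 = -2
y_5 = S_4(2) = 1
t_q=13/2 is in segment 3 (τ=1/2); S_3(τ)=-31837/23248

y_0=-2 y_1=2 y_2=-3 y_3=-1 y_4=-2 y_5=1
S(13/2) = -31837/23248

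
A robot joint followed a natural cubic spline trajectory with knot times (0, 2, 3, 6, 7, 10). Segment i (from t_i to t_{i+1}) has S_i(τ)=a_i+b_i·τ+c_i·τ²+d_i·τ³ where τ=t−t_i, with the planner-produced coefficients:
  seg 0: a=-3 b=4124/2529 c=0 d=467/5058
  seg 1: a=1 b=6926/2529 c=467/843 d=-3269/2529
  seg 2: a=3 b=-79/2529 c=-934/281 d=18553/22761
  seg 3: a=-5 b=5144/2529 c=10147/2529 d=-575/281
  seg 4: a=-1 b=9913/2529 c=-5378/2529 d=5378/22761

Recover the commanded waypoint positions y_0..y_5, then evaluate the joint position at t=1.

y_0=-3 y_1=1 y_2=3 y_3=-5 y_4=-1 y_5=-2
S(1) = -2153/1686

y_0 = S_0(0) = a_0 = -3
y_1 = S_1(0) = a_1 = 1
y_2 = S_2(0) = a_2 = 3
y_3 = S_3(0) = a_3 = -5
y_4 = S_4(0) = a_4 = -1
y_5 = S_4(3) = -2
t_q=1 is in segment 0 (τ=1); S_0(τ)=-2153/1686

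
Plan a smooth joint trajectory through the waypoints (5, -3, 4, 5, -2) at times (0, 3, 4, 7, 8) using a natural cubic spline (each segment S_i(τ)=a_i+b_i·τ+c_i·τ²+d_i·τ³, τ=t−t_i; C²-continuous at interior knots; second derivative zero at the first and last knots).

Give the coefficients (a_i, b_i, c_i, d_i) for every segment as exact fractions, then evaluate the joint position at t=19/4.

Δ: Δ0=-8/3, Δ1=7, Δ2=1/3, Δ3=-7
row 1: diag=8, rhs=58; c'=1/8, d'=29/4
row 2: denom=8−1·1/8=63/8; d'=(-40−1·29/4)/(63/8)=-6
row 3: denom=8−3·8/21=48/7; d'=(-44−3·-6)/(48/7)=-91/24
back: M3=-91/24
back: M2=-6−8/21·-91/24=-41/9
back: M1=29/4−1/8·-41/9=563/72
M: M0=0, M1=563/72, M2=-41/9, M3=-91/24, M4=0
seg 0: a=5, c=M0/2=0, d=(M1−M0)/(6·3)=563/1296, b=Δ0−h0·(2M0+M1)/6=-947/144
seg 1: a=-3, c=M1/2=563/144, d=(M2−M1)/(6·1)=-33/16, b=Δ1−h1·(2M1+M2)/6=371/72
seg 2: a=4, c=M2/2=-41/18, d=(M3−M2)/(6·3)=55/1296, b=Δ2−h2·(2M2+M3)/6=977/144
seg 3: a=5, c=M3/2=-91/48, d=(M4−M3)/(6·1)=91/144, b=Δ3−h3·(2M3+M4)/6=-413/72
t_q=19/4 → seg 2, τ=3/4; S=4+977/144·τ+-41/18·τ²+55/1296·τ³=8013/1024

  seg 0: a=5 b=-947/144 c=0 d=563/1296
  seg 1: a=-3 b=371/72 c=563/144 d=-33/16
  seg 2: a=4 b=977/144 c=-41/18 d=55/1296
  seg 3: a=5 b=-413/72 c=-91/48 d=91/144
S(19/4) = 8013/1024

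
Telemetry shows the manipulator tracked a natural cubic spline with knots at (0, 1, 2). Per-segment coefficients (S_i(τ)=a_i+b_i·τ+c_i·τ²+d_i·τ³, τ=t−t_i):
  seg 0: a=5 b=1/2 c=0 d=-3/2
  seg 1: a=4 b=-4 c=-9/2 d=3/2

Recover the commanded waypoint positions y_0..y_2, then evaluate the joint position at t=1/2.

y_0=5 y_1=4 y_2=-3
S(1/2) = 81/16

y_0 = S_0(0) = a_0 = 5
y_1 = S_1(0) = a_1 = 4
y_2 = S_1(1) = -3
t_q=1/2 is in segment 0 (τ=1/2); S_0(τ)=81/16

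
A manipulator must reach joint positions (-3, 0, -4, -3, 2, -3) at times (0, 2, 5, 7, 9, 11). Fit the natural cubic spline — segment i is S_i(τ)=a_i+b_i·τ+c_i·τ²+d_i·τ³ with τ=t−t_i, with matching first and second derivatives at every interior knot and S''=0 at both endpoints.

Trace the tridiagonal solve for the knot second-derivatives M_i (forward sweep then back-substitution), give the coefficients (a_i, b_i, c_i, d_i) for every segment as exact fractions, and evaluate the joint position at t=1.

  seg 0: a=-3 b=3383/1542 c=0 d=-535/3084
  seg 1: a=0 b=173/1542 c=-535/514 d=431/2313
  seg 2: a=-4 b=-1699/1542 c=327/514 d=127/1542
  seg 3: a=-3 b=3749/1542 c=581/514 d=-845/1542
  seg 4: a=2 b=581/1542 c=-1109/514 d=1109/3084
S(1) = -1007/1028

Δ: Δ0=3/2, Δ1=-4/3, Δ2=1/2, Δ3=5/2, Δ4=-5/2
row 1: diag=10, rhs=-17; c'=3/10, d'=-17/10
row 2: denom=10−3·3/10=91/10; d'=(11−3·-17/10)/(91/10)=23/13
row 3: denom=8−2·20/91=688/91; d'=(12−2·23/13)/(688/91)=385/344
row 4: denom=8−2·91/344=1285/172; d'=(-30−2·385/344)/(1285/172)=-1109/257
back: M4=-1109/257
back: M3=385/344−91/344·-1109/257=581/257
back: M2=23/13−20/91·581/257=327/257
back: M1=-17/10−3/10·327/257=-535/257
M: M0=0, M1=-535/257, M2=327/257, M3=581/257, M4=-1109/257, M5=0
seg 0: a=-3, c=M0/2=0, d=(M1−M0)/(6·2)=-535/3084, b=Δ0−h0·(2M0+M1)/6=3383/1542
seg 1: a=0, c=M1/2=-535/514, d=(M2−M1)/(6·3)=431/2313, b=Δ1−h1·(2M1+M2)/6=173/1542
seg 2: a=-4, c=M2/2=327/514, d=(M3−M2)/(6·2)=127/1542, b=Δ2−h2·(2M2+M3)/6=-1699/1542
seg 3: a=-3, c=M3/2=581/514, d=(M4−M3)/(6·2)=-845/1542, b=Δ3−h3·(2M3+M4)/6=3749/1542
seg 4: a=2, c=M4/2=-1109/514, d=(M5−M4)/(6·2)=1109/3084, b=Δ4−h4·(2M4+M5)/6=581/1542
t_q=1 → seg 0, τ=1; S=-3+3383/1542·τ+0·τ²+-535/3084·τ³=-1007/1028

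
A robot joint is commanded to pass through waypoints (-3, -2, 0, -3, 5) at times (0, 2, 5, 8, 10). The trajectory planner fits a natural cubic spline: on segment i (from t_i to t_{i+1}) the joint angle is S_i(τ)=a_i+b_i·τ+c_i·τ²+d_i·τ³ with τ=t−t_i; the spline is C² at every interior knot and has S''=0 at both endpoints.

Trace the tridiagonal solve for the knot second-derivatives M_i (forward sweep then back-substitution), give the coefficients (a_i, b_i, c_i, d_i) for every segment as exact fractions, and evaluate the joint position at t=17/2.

  seg 0: a=-3 b=283/1020 c=0 d=227/4080
  seg 1: a=-2 b=241/255 c=227/680 d=-2611/18360
  seg 2: a=0 b=-107/120 c=-193/204 d=5569/18360
  seg 3: a=-3 b=827/510 c=1213/680 d=-1213/4080
S(17/2) = -19371/10880

Δ: Δ0=1/2, Δ1=2/3, Δ2=-1, Δ3=4
row 1: diag=10, rhs=1; c'=3/10, d'=1/10
row 2: denom=12−3·3/10=111/10; d'=(-10−3·1/10)/(111/10)=-103/111
row 3: denom=10−3·10/37=340/37; d'=(30−3·-103/111)/(340/37)=1213/340
back: M3=1213/340
back: M2=-103/111−10/37·1213/340=-193/102
back: M1=1/10−3/10·-193/102=227/340
M: M0=0, M1=227/340, M2=-193/102, M3=1213/340, M4=0
seg 0: a=-3, c=M0/2=0, d=(M1−M0)/(6·2)=227/4080, b=Δ0−h0·(2M0+M1)/6=283/1020
seg 1: a=-2, c=M1/2=227/680, d=(M2−M1)/(6·3)=-2611/18360, b=Δ1−h1·(2M1+M2)/6=241/255
seg 2: a=0, c=M2/2=-193/204, d=(M3−M2)/(6·3)=5569/18360, b=Δ2−h2·(2M2+M3)/6=-107/120
seg 3: a=-3, c=M3/2=1213/680, d=(M4−M3)/(6·2)=-1213/4080, b=Δ3−h3·(2M3+M4)/6=827/510
t_q=17/2 → seg 3, τ=1/2; S=-3+827/510·τ+1213/680·τ²+-1213/4080·τ³=-19371/10880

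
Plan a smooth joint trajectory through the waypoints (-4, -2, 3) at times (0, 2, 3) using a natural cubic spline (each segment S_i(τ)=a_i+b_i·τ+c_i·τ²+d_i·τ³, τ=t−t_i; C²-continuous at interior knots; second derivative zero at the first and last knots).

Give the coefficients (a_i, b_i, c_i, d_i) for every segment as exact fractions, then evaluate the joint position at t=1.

Δ: Δ0=1, Δ1=5
row 1: diag=6, rhs=24; c'=1/6, d'=4
back: M1=4
M: M0=0, M1=4, M2=0
seg 0: a=-4, c=M0/2=0, d=(M1−M0)/(6·2)=1/3, b=Δ0−h0·(2M0+M1)/6=-1/3
seg 1: a=-2, c=M1/2=2, d=(M2−M1)/(6·1)=-2/3, b=Δ1−h1·(2M1+M2)/6=11/3
t_q=1 → seg 0, τ=1; S=-4+-1/3·τ+0·τ²+1/3·τ³=-4

  seg 0: a=-4 b=-1/3 c=0 d=1/3
  seg 1: a=-2 b=11/3 c=2 d=-2/3
S(1) = -4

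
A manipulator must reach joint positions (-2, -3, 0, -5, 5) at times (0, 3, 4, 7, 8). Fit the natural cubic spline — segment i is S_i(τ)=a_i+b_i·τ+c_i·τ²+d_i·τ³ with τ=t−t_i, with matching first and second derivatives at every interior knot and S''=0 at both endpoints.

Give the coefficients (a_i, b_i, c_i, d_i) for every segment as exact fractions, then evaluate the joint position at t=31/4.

Δ: Δ0=-1/3, Δ1=3, Δ2=-5/3, Δ3=10
row 1: diag=8, rhs=20; c'=1/8, d'=5/2
row 2: denom=8−1·1/8=63/8; d'=(-28−1·5/2)/(63/8)=-244/63
row 3: denom=8−3·8/21=48/7; d'=(70−3·-244/63)/(48/7)=857/72
back: M3=857/72
back: M2=-244/63−8/21·857/72=-227/27
back: M1=5/2−1/8·-227/27=767/216
M: M0=0, M1=767/216, M2=-227/27, M3=857/72, M4=0
seg 0: a=-2, c=M0/2=0, d=(M1−M0)/(6·3)=767/3888, b=Δ0−h0·(2M0+M1)/6=-911/432
seg 1: a=-3, c=M1/2=767/432, d=(M2−M1)/(6·1)=-287/144, b=Δ1−h1·(2M1+M2)/6=695/216
seg 2: a=0, c=M2/2=-227/54, d=(M3−M2)/(6·3)=4387/3888, b=Δ2−h2·(2M2+M3)/6=341/432
seg 3: a=-5, c=M3/2=857/144, d=(M4−M3)/(6·1)=-857/432, b=Δ3−h3·(2M3+M4)/6=1303/216
t_q=31/4 → seg 3, τ=3/4; S=-5+1303/216·τ+857/144·τ²+-857/432·τ³=18755/9216

  seg 0: a=-2 b=-911/432 c=0 d=767/3888
  seg 1: a=-3 b=695/216 c=767/432 d=-287/144
  seg 2: a=0 b=341/432 c=-227/54 d=4387/3888
  seg 3: a=-5 b=1303/216 c=857/144 d=-857/432
S(31/4) = 18755/9216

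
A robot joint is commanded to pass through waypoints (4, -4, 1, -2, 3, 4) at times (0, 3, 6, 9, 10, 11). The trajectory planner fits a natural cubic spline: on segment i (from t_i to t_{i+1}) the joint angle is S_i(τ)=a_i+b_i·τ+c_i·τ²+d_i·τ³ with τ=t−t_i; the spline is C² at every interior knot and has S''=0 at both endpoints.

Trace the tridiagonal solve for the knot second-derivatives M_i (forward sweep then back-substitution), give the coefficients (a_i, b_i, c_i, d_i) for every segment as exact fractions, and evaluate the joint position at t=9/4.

  seg 0: a=4 b=-588/139 c=0 d=652/3753
  seg 1: a=-4 b=64/139 c=652/417 d=-1453/3753
  seg 2: a=1 b=-85/139 c=-267/139 d=83/139
  seg 3: a=-2 b=554/139 c=480/139 d=-339/139
  seg 4: a=3 b=497/139 c=-537/139 d=179/139
S(9/4) = -7871/2224

Δ: Δ0=-8/3, Δ1=5/3, Δ2=-1, Δ3=5, Δ4=1
row 1: diag=12, rhs=26; c'=1/4, d'=13/6
row 2: denom=12−3·1/4=45/4; d'=(-16−3·13/6)/(45/4)=-2
row 3: denom=8−3·4/15=36/5; d'=(36−3·-2)/(36/5)=35/6
row 4: denom=4−1·5/36=139/36; d'=(-24−1·35/6)/(139/36)=-1074/139
back: M4=-1074/139
back: M3=35/6−5/36·-1074/139=960/139
back: M2=-2−4/15·960/139=-534/139
back: M1=13/6−1/4·-534/139=1304/417
M: M0=0, M1=1304/417, M2=-534/139, M3=960/139, M4=-1074/139, M5=0
seg 0: a=4, c=M0/2=0, d=(M1−M0)/(6·3)=652/3753, b=Δ0−h0·(2M0+M1)/6=-588/139
seg 1: a=-4, c=M1/2=652/417, d=(M2−M1)/(6·3)=-1453/3753, b=Δ1−h1·(2M1+M2)/6=64/139
seg 2: a=1, c=M2/2=-267/139, d=(M3−M2)/(6·3)=83/139, b=Δ2−h2·(2M2+M3)/6=-85/139
seg 3: a=-2, c=M3/2=480/139, d=(M4−M3)/(6·1)=-339/139, b=Δ3−h3·(2M3+M4)/6=554/139
seg 4: a=3, c=M4/2=-537/139, d=(M5−M4)/(6·1)=179/139, b=Δ4−h4·(2M4+M5)/6=497/139
t_q=9/4 → seg 0, τ=9/4; S=4+-588/139·τ+0·τ²+652/3753·τ³=-7871/2224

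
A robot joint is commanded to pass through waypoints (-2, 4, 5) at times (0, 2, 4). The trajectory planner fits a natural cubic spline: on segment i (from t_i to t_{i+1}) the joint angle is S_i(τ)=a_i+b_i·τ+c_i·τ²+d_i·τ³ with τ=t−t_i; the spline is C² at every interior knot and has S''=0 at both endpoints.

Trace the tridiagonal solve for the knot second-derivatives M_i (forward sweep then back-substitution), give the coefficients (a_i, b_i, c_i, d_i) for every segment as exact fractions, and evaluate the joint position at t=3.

Δ: Δ0=3, Δ1=1/2
row 1: diag=8, rhs=-15; c'=1/4, d'=-15/8
back: M1=-15/8
M: M0=0, M1=-15/8, M2=0
seg 0: a=-2, c=M0/2=0, d=(M1−M0)/(6·2)=-5/32, b=Δ0−h0·(2M0+M1)/6=29/8
seg 1: a=4, c=M1/2=-15/16, d=(M2−M1)/(6·2)=5/32, b=Δ1−h1·(2M1+M2)/6=7/4
t_q=3 → seg 1, τ=1; S=4+7/4·τ+-15/16·τ²+5/32·τ³=159/32

  seg 0: a=-2 b=29/8 c=0 d=-5/32
  seg 1: a=4 b=7/4 c=-15/16 d=5/32
S(3) = 159/32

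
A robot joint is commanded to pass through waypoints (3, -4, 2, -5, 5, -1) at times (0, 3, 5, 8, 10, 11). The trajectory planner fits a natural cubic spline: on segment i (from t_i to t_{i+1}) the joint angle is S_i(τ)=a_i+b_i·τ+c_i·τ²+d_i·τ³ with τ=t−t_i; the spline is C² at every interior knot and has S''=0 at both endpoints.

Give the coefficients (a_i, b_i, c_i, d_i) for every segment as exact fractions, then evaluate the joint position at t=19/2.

  seg 0: a=3 b=-430/93 c=0 d=71/279
  seg 1: a=-4 b=209/93 c=71/31 d=-89/93
  seg 2: a=2 b=-7/93 c=-107/31 d=251/279
  seg 3: a=-5 b=326/93 c=144/31 d=-725/372
  seg 4: a=5 b=-121/93 c=-437/62 d=437/186
S(19/2) = 4099/992

Δ: Δ0=-7/3, Δ1=3, Δ2=-7/3, Δ3=5, Δ4=-6
row 1: diag=10, rhs=32; c'=1/5, d'=16/5
row 2: denom=10−2·1/5=48/5; d'=(-32−2·16/5)/(48/5)=-4
row 3: denom=10−3·5/16=145/16; d'=(44−3·-4)/(145/16)=896/145
row 4: denom=6−2·32/145=806/145; d'=(-66−2·896/145)/(806/145)=-437/31
back: M4=-437/31
back: M3=896/145−32/145·-437/31=288/31
back: M2=-4−5/16·288/31=-214/31
back: M1=16/5−1/5·-214/31=142/31
M: M0=0, M1=142/31, M2=-214/31, M3=288/31, M4=-437/31, M5=0
seg 0: a=3, c=M0/2=0, d=(M1−M0)/(6·3)=71/279, b=Δ0−h0·(2M0+M1)/6=-430/93
seg 1: a=-4, c=M1/2=71/31, d=(M2−M1)/(6·2)=-89/93, b=Δ1−h1·(2M1+M2)/6=209/93
seg 2: a=2, c=M2/2=-107/31, d=(M3−M2)/(6·3)=251/279, b=Δ2−h2·(2M2+M3)/6=-7/93
seg 3: a=-5, c=M3/2=144/31, d=(M4−M3)/(6·2)=-725/372, b=Δ3−h3·(2M3+M4)/6=326/93
seg 4: a=5, c=M4/2=-437/62, d=(M5−M4)/(6·1)=437/186, b=Δ4−h4·(2M4+M5)/6=-121/93
t_q=19/2 → seg 3, τ=3/2; S=-5+326/93·τ+144/31·τ²+-725/372·τ³=4099/992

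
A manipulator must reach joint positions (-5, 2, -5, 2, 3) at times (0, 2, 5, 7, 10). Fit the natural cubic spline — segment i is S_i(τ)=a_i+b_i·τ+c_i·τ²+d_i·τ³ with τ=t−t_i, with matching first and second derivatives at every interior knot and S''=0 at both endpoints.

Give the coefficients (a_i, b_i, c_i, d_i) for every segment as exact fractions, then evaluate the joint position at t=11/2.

Δ: Δ0=7/2, Δ1=-7/3, Δ2=7/2, Δ3=1/3
row 1: diag=10, rhs=-35; c'=3/10, d'=-7/2
row 2: denom=10−3·3/10=91/10; d'=(35−3·-7/2)/(91/10)=5
row 3: denom=10−2·20/91=870/91; d'=(-19−2·5)/(870/91)=-91/30
back: M3=-91/30
back: M2=5−20/91·-91/30=17/3
back: M1=-7/2−3/10·17/3=-26/5
M: M0=0, M1=-26/5, M2=17/3, M3=-91/30, M4=0
seg 0: a=-5, c=M0/2=0, d=(M1−M0)/(6·2)=-13/30, b=Δ0−h0·(2M0+M1)/6=157/30
seg 1: a=2, c=M1/2=-13/5, d=(M2−M1)/(6·3)=163/270, b=Δ1−h1·(2M1+M2)/6=1/30
seg 2: a=-5, c=M2/2=17/6, d=(M3−M2)/(6·2)=-29/40, b=Δ2−h2·(2M2+M3)/6=11/15
seg 3: a=2, c=M3/2=-91/60, d=(M4−M3)/(6·3)=91/540, b=Δ3−h3·(2M3+M4)/6=101/30
t_q=11/2 → seg 2, τ=1/2; S=-5+11/15·τ+17/6·τ²+-29/40·τ³=-257/64

  seg 0: a=-5 b=157/30 c=0 d=-13/30
  seg 1: a=2 b=1/30 c=-13/5 d=163/270
  seg 2: a=-5 b=11/15 c=17/6 d=-29/40
  seg 3: a=2 b=101/30 c=-91/60 d=91/540
S(11/2) = -257/64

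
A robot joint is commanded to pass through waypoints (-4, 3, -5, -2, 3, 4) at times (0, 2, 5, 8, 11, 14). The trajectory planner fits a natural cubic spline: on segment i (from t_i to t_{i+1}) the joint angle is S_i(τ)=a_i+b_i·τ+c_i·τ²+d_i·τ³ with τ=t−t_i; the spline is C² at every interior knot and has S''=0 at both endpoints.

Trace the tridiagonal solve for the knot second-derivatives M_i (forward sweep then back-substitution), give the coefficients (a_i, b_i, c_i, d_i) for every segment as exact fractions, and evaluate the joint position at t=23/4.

  seg 0: a=-4 b=15571/3090 c=0 d=-1189/3090
  seg 1: a=3 b=1303/3090 c=-1189/515 d=3953/9270
  seg 2: a=-5 b=-2962/1545 c=315/206 d=-5161/27810
  seg 3: a=-2 b=6943/3090 c=-218/1545 d=-97/5562
  seg 4: a=3 b=1436/1545 c=-307/1030 d=307/9270
S(23/4) = -74569/13184

Δ: Δ0=7/2, Δ1=-8/3, Δ2=1, Δ3=5/3, Δ4=1/3
row 1: diag=10, rhs=-37; c'=3/10, d'=-37/10
row 2: denom=12−3·3/10=111/10; d'=(22−3·-37/10)/(111/10)=331/111
row 3: denom=12−3·10/37=414/37; d'=(4−3·331/111)/(414/37)=-61/138
row 4: denom=12−3·37/138=515/46; d'=(-8−3·-61/138)/(515/46)=-307/515
back: M4=-307/515
back: M3=-61/138−37/138·-307/515=-436/1545
back: M2=331/111−10/37·-436/1545=315/103
back: M1=-37/10−3/10·315/103=-2378/515
M: M0=0, M1=-2378/515, M2=315/103, M3=-436/1545, M4=-307/515, M5=0
seg 0: a=-4, c=M0/2=0, d=(M1−M0)/(6·2)=-1189/3090, b=Δ0−h0·(2M0+M1)/6=15571/3090
seg 1: a=3, c=M1/2=-1189/515, d=(M2−M1)/(6·3)=3953/9270, b=Δ1−h1·(2M1+M2)/6=1303/3090
seg 2: a=-5, c=M2/2=315/206, d=(M3−M2)/(6·3)=-5161/27810, b=Δ2−h2·(2M2+M3)/6=-2962/1545
seg 3: a=-2, c=M3/2=-218/1545, d=(M4−M3)/(6·3)=-97/5562, b=Δ3−h3·(2M3+M4)/6=6943/3090
seg 4: a=3, c=M4/2=-307/1030, d=(M5−M4)/(6·3)=307/9270, b=Δ4−h4·(2M4+M5)/6=1436/1545
t_q=23/4 → seg 2, τ=3/4; S=-5+-2962/1545·τ+315/206·τ²+-5161/27810·τ³=-74569/13184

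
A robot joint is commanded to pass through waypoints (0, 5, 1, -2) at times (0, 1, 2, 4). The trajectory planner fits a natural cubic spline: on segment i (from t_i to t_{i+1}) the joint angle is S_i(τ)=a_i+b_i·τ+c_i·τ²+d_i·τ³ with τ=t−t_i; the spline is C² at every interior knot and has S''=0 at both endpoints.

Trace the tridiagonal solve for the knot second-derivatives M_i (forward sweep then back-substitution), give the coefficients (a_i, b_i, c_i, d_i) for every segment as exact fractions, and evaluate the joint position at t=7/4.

Δ: Δ0=5, Δ1=-4, Δ2=-3/2
row 1: diag=4, rhs=-54; c'=1/4, d'=-27/2
row 2: denom=6−1·1/4=23/4; d'=(15−1·-27/2)/(23/4)=114/23
back: M2=114/23
back: M1=-27/2−1/4·114/23=-339/23
M: M0=0, M1=-339/23, M2=114/23, M3=0
seg 0: a=0, c=M0/2=0, d=(M1−M0)/(6·1)=-113/46, b=Δ0−h0·(2M0+M1)/6=343/46
seg 1: a=5, c=M1/2=-339/46, d=(M2−M1)/(6·1)=151/46, b=Δ1−h1·(2M1+M2)/6=2/23
seg 2: a=1, c=M2/2=57/23, d=(M3−M2)/(6·2)=-19/46, b=Δ2−h2·(2M2+M3)/6=-221/46
t_q=7/4 → seg 1, τ=3/4; S=5+2/23·τ+-339/46·τ²+151/46·τ³=295/128

  seg 0: a=0 b=343/46 c=0 d=-113/46
  seg 1: a=5 b=2/23 c=-339/46 d=151/46
  seg 2: a=1 b=-221/46 c=57/23 d=-19/46
S(7/4) = 295/128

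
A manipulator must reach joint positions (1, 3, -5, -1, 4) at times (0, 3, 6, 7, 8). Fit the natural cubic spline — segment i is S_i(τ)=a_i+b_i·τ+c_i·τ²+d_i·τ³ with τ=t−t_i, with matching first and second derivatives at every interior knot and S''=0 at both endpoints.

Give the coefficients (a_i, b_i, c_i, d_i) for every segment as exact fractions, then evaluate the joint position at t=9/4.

Δ: Δ0=2/3, Δ1=-8/3, Δ2=4, Δ3=5
row 1: diag=12, rhs=-20; c'=1/4, d'=-5/3
row 2: denom=8−3·1/4=29/4; d'=(40−3·-5/3)/(29/4)=180/29
row 3: denom=4−1·4/29=112/29; d'=(6−1·180/29)/(112/29)=-3/56
back: M3=-3/56
back: M2=180/29−4/29·-3/56=87/14
back: M1=-5/3−1/4·87/14=-541/168
M: M0=0, M1=-541/168, M2=87/14, M3=-3/56, M4=0
seg 0: a=1, c=M0/2=0, d=(M1−M0)/(6·3)=-541/3024, b=Δ0−h0·(2M0+M1)/6=255/112
seg 1: a=3, c=M1/2=-541/336, d=(M2−M1)/(6·3)=1585/3024, b=Δ1−h1·(2M1+M2)/6=-143/56
seg 2: a=-5, c=M2/2=87/28, d=(M3−M2)/(6·1)=-117/112, b=Δ2−h2·(2M2+M3)/6=31/16
seg 3: a=-1, c=M3/2=-3/112, d=(M4−M3)/(6·1)=1/112, b=Δ3−h3·(2M3+M4)/6=281/56
t_q=9/4 → seg 0, τ=9/4; S=1+255/112·τ+0·τ²+-541/3024·τ³=4183/1024

  seg 0: a=1 b=255/112 c=0 d=-541/3024
  seg 1: a=3 b=-143/56 c=-541/336 d=1585/3024
  seg 2: a=-5 b=31/16 c=87/28 d=-117/112
  seg 3: a=-1 b=281/56 c=-3/112 d=1/112
S(9/4) = 4183/1024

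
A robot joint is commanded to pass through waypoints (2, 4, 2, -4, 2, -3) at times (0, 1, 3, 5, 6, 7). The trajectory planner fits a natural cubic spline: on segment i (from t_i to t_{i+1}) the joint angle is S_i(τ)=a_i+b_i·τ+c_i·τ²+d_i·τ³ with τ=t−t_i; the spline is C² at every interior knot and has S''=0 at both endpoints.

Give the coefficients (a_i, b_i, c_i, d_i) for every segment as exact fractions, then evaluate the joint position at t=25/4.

  seg 0: a=2 b=514/229 c=0 d=-56/229
  seg 1: a=4 b=346/229 c=-168/229 d=-239/916
  seg 2: a=2 b=-1043/229 c=-1053/458 d=1409/916
  seg 3: a=-4 b=1078/229 c=1587/229 d=-1291/229
  seg 4: a=2 b=379/229 c=-2286/229 d=762/229
S(25/4) = 13497/7328

Δ: Δ0=2, Δ1=-1, Δ2=-3, Δ3=6, Δ4=-5
row 1: diag=6, rhs=-18; c'=1/3, d'=-3
row 2: denom=8−2·1/3=22/3; d'=(-12−2·-3)/(22/3)=-9/11
row 3: denom=6−2·3/11=60/11; d'=(54−2·-9/11)/(60/11)=51/5
row 4: denom=4−1·11/60=229/60; d'=(-66−1·51/5)/(229/60)=-4572/229
back: M4=-4572/229
back: M3=51/5−11/60·-4572/229=3174/229
back: M2=-9/11−3/11·3174/229=-1053/229
back: M1=-3−1/3·-1053/229=-336/229
M: M0=0, M1=-336/229, M2=-1053/229, M3=3174/229, M4=-4572/229, M5=0
seg 0: a=2, c=M0/2=0, d=(M1−M0)/(6·1)=-56/229, b=Δ0−h0·(2M0+M1)/6=514/229
seg 1: a=4, c=M1/2=-168/229, d=(M2−M1)/(6·2)=-239/916, b=Δ1−h1·(2M1+M2)/6=346/229
seg 2: a=2, c=M2/2=-1053/458, d=(M3−M2)/(6·2)=1409/916, b=Δ2−h2·(2M2+M3)/6=-1043/229
seg 3: a=-4, c=M3/2=1587/229, d=(M4−M3)/(6·1)=-1291/229, b=Δ3−h3·(2M3+M4)/6=1078/229
seg 4: a=2, c=M4/2=-2286/229, d=(M5−M4)/(6·1)=762/229, b=Δ4−h4·(2M4+M5)/6=379/229
t_q=25/4 → seg 4, τ=1/4; S=2+379/229·τ+-2286/229·τ²+762/229·τ³=13497/7328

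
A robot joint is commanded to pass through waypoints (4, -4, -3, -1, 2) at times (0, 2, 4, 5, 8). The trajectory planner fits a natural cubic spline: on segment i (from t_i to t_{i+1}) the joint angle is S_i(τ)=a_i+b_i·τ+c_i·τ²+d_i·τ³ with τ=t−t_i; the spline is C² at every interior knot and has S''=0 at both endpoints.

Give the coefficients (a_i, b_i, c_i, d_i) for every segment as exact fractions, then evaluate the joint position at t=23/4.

Δ: Δ0=-4, Δ1=1/2, Δ2=2, Δ3=1
row 1: diag=8, rhs=27; c'=1/4, d'=27/8
row 2: denom=6−2·1/4=11/2; d'=(9−2·27/8)/(11/2)=9/22
row 3: denom=8−1·2/11=86/11; d'=(-6−1·9/22)/(86/11)=-141/172
back: M3=-141/172
back: M2=9/22−2/11·-141/172=24/43
back: M1=27/8−1/4·24/43=1113/344
M: M0=0, M1=1113/344, M2=24/43, M3=-141/172, M4=0
seg 0: a=4, c=M0/2=0, d=(M1−M0)/(6·2)=371/1376, b=Δ0−h0·(2M0+M1)/6=-1747/344
seg 1: a=-4, c=M1/2=1113/688, d=(M2−M1)/(6·2)=-307/1376, b=Δ1−h1·(2M1+M2)/6=-317/172
seg 2: a=-3, c=M2/2=12/43, d=(M3−M2)/(6·1)=-79/344, b=Δ2−h2·(2M2+M3)/6=671/344
seg 3: a=-1, c=M3/2=-141/344, d=(M4−M3)/(6·3)=47/1032, b=Δ3−h3·(2M3+M4)/6=313/172
t_q=23/4 → seg 3, τ=3/4; S=-1+313/172·τ+-141/344·τ²+47/1032·τ³=3379/22016

  seg 0: a=4 b=-1747/344 c=0 d=371/1376
  seg 1: a=-4 b=-317/172 c=1113/688 d=-307/1376
  seg 2: a=-3 b=671/344 c=12/43 d=-79/344
  seg 3: a=-1 b=313/172 c=-141/344 d=47/1032
S(23/4) = 3379/22016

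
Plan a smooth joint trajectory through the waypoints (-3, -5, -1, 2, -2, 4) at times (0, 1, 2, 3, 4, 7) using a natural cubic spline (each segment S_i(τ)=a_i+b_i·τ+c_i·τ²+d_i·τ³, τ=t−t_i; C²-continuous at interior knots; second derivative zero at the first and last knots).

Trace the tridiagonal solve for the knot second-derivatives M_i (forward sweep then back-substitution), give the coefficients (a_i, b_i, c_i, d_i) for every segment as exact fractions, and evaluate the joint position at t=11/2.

  seg 0: a=-3 b=-1531/433 c=0 d=665/433
  seg 1: a=-5 b=464/433 c=1995/433 d=-727/433
  seg 2: a=-1 b=2273/433 c=-186/433 d=-788/433
  seg 3: a=2 b=-463/433 c=-2550/433 d=1281/433
  seg 4: a=-2 b=-1720/433 c=1293/433 d=-431/1299
S(11/2) = -8173/3464

Δ: Δ0=-2, Δ1=4, Δ2=3, Δ3=-4, Δ4=2
row 1: diag=4, rhs=36; c'=1/4, d'=9
row 2: denom=4−1·1/4=15/4; d'=(-6−1·9)/(15/4)=-4
row 3: denom=4−1·4/15=56/15; d'=(-42−1·-4)/(56/15)=-285/28
row 4: denom=8−1·15/56=433/56; d'=(36−1·-285/28)/(433/56)=2586/433
back: M4=2586/433
back: M3=-285/28−15/56·2586/433=-5100/433
back: M2=-4−4/15·-5100/433=-372/433
back: M1=9−1/4·-372/433=3990/433
M: M0=0, M1=3990/433, M2=-372/433, M3=-5100/433, M4=2586/433, M5=0
seg 0: a=-3, c=M0/2=0, d=(M1−M0)/(6·1)=665/433, b=Δ0−h0·(2M0+M1)/6=-1531/433
seg 1: a=-5, c=M1/2=1995/433, d=(M2−M1)/(6·1)=-727/433, b=Δ1−h1·(2M1+M2)/6=464/433
seg 2: a=-1, c=M2/2=-186/433, d=(M3−M2)/(6·1)=-788/433, b=Δ2−h2·(2M2+M3)/6=2273/433
seg 3: a=2, c=M3/2=-2550/433, d=(M4−M3)/(6·1)=1281/433, b=Δ3−h3·(2M3+M4)/6=-463/433
seg 4: a=-2, c=M4/2=1293/433, d=(M5−M4)/(6·3)=-431/1299, b=Δ4−h4·(2M4+M5)/6=-1720/433
t_q=11/2 → seg 4, τ=3/2; S=-2+-1720/433·τ+1293/433·τ²+-431/1299·τ³=-8173/3464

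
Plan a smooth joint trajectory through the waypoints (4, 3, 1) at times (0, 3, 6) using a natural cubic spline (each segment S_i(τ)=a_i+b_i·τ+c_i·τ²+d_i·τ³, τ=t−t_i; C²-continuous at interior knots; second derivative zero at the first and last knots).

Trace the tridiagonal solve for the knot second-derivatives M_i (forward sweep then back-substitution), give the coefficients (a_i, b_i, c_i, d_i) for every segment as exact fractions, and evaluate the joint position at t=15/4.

  seg 0: a=4 b=-1/4 c=0 d=-1/108
  seg 1: a=3 b=-1/2 c=-1/12 d=1/108
S(15/4) = 661/256

Δ: Δ0=-1/3, Δ1=-2/3
row 1: diag=12, rhs=-2; c'=1/4, d'=-1/6
back: M1=-1/6
M: M0=0, M1=-1/6, M2=0
seg 0: a=4, c=M0/2=0, d=(M1−M0)/(6·3)=-1/108, b=Δ0−h0·(2M0+M1)/6=-1/4
seg 1: a=3, c=M1/2=-1/12, d=(M2−M1)/(6·3)=1/108, b=Δ1−h1·(2M1+M2)/6=-1/2
t_q=15/4 → seg 1, τ=3/4; S=3+-1/2·τ+-1/12·τ²+1/108·τ³=661/256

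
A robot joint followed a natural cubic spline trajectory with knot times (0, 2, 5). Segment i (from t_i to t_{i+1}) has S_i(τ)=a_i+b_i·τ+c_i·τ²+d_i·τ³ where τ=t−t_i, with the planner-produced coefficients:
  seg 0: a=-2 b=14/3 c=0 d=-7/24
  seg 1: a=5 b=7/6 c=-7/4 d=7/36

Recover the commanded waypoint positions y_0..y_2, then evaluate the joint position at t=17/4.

y_0 = S_0(0) = a_0 = -2
y_1 = S_1(0) = a_1 = 5
y_2 = S_1(3) = -2
t_q=17/4 is in segment 1 (τ=9/4); S_1(τ)=251/256

y_0=-2 y_1=5 y_2=-2
S(17/4) = 251/256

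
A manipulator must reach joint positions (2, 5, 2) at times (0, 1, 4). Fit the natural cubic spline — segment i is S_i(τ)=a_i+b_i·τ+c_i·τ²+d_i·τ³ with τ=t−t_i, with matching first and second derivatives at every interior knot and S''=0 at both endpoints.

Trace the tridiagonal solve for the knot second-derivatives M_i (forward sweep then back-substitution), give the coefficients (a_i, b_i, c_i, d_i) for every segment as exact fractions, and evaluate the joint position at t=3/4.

  seg 0: a=2 b=7/2 c=0 d=-1/2
  seg 1: a=5 b=2 c=-3/2 d=1/6
S(3/4) = 565/128

Δ: Δ0=3, Δ1=-1
row 1: diag=8, rhs=-24; c'=3/8, d'=-3
back: M1=-3
M: M0=0, M1=-3, M2=0
seg 0: a=2, c=M0/2=0, d=(M1−M0)/(6·1)=-1/2, b=Δ0−h0·(2M0+M1)/6=7/2
seg 1: a=5, c=M1/2=-3/2, d=(M2−M1)/(6·3)=1/6, b=Δ1−h1·(2M1+M2)/6=2
t_q=3/4 → seg 0, τ=3/4; S=2+7/2·τ+0·τ²+-1/2·τ³=565/128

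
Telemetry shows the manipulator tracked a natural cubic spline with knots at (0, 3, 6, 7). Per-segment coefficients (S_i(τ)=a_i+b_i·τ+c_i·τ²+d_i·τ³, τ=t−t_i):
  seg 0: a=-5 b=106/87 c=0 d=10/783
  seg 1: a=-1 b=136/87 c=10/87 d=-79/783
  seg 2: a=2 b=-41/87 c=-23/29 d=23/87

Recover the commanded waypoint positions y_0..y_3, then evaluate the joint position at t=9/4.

y_0 = S_0(0) = a_0 = -5
y_1 = S_1(0) = a_1 = -1
y_2 = S_2(0) = a_2 = 2
y_3 = S_2(1) = 1
t_q=9/4 is in segment 0 (τ=9/4); S_0(τ)=-1961/928

y_0=-5 y_1=-1 y_2=2 y_3=1
S(9/4) = -1961/928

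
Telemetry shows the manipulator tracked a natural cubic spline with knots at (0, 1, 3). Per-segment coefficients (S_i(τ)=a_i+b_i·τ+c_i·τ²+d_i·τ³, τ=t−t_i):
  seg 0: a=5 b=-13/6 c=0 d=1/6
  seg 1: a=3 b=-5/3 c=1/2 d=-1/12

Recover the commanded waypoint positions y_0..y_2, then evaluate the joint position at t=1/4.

y_0 = S_0(0) = a_0 = 5
y_1 = S_1(0) = a_1 = 3
y_2 = S_1(2) = 1
t_q=1/4 is in segment 0 (τ=1/4); S_0(τ)=571/128

y_0=5 y_1=3 y_2=1
S(1/4) = 571/128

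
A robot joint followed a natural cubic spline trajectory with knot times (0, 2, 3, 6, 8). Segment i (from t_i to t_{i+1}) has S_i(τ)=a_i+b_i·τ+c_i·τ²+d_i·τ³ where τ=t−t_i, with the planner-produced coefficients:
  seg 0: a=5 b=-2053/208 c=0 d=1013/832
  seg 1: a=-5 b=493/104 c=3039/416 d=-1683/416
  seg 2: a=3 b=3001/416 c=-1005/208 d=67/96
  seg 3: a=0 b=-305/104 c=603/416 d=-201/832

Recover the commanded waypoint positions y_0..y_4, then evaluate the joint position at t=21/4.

y_0=5 y_1=-5 y_2=3 y_3=0 y_4=-2
S(21/4) = 72429/26624

y_0 = S_0(0) = a_0 = 5
y_1 = S_1(0) = a_1 = -5
y_2 = S_2(0) = a_2 = 3
y_3 = S_3(0) = a_3 = 0
y_4 = S_3(2) = -2
t_q=21/4 is in segment 2 (τ=9/4); S_2(τ)=72429/26624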